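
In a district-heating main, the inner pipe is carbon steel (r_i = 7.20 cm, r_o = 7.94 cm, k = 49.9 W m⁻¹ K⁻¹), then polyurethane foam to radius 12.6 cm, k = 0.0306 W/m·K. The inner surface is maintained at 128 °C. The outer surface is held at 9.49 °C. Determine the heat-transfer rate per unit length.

Resistance network (inner→outer):
  R'_carbon steel = ln(0.0794/0.0720)/(2πk) = 0.09783/(2π·49.9) = 3.120×10^-4 m·K/W
  R'_polyurethane foam = ln(0.126/0.0794)/(2πk) = 0.4618/(2π·0.0306) = 2.402 m·K/W
ΣR = 3.120×10^-4 + 2.402 = 2.402 m·K/W
Q' = ΔT/ΣR = (128 °C − 9.49 °C)/2.402 = 49.3 W/m

Q' = 49.3 W/m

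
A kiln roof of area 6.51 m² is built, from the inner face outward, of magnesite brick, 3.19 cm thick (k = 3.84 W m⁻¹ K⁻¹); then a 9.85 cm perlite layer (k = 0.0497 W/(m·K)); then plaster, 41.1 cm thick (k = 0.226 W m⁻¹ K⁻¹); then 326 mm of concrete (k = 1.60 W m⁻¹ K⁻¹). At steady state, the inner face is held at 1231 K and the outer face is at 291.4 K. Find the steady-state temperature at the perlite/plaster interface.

Resistance network (inner→outer):
  R_magnesite brick = L/(kA) = 0.0319/(3.84·6.51) = 0.001276 K/W
  R_perlite = L/(kA) = 0.0985/(0.0497·6.51) = 0.3044 K/W
  R_plaster = L/(kA) = 0.411/(0.226·6.51) = 0.2794 K/W
  R_concrete = L/(kA) = 0.326/(1.60·6.51) = 0.03130 K/W
ΣR = 0.001276 + 0.3044 + 0.2794 + 0.03130 = 0.6164 K/W
Q = ΔT/ΣR = (1231 K − 291.4 K)/0.6164 = 1524 W
From the inner boundary to the perlite/plaster interface, ΣR_partial = 0.3057 K/W.
T_interface = T_in − Q·ΣR_partial = 1231 K − (1524)(0.3057) = 765 K

T = 765 K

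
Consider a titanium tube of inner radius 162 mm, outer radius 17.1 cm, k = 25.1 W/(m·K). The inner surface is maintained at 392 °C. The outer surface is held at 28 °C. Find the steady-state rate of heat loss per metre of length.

Q' = 1060 kW/m

Q' = 2πk·ΔT/ln(r₂/r₁) = 2π × 25.1 × 364 / ln(0.171/0.162) = 1.06×10^6 W/m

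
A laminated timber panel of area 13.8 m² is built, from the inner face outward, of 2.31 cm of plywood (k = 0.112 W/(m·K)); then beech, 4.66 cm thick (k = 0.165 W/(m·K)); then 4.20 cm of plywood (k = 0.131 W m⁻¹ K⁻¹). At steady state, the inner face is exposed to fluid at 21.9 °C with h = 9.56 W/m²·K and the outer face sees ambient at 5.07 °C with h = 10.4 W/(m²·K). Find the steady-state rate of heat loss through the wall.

Q = 230 W

Treat each layer as a resistance in series:
  R_conv,in = 1/(hA) = 1/(9.56·13.8) = 0.007580 K/W
  R_plywood = L/(kA) = 0.0231/(0.112·13.8) = 0.01495 K/W
  R_beech = L/(kA) = 0.0466/(0.165·13.8) = 0.02047 K/W
  R_plywood = L/(kA) = 0.0420/(0.131·13.8) = 0.02323 K/W
  R_conv,out = 1/(hA) = 1/(10.4·13.8) = 0.006968 K/W
ΣR = 0.007580 + 0.01495 + 0.02047 + 0.02323 + 0.006968 = 0.07320 K/W
Q = ΔT/ΣR = (21.9 °C − 5.07 °C)/0.07320 = 230 W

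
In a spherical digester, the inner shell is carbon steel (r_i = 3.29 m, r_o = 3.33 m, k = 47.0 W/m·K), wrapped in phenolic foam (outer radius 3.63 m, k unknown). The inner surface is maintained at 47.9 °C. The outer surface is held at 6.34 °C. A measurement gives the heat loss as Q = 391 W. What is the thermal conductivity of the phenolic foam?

k = 0.0186 W/m·K

ΣR = ΔT/Q = |47.9 − 6.34|/391 = 0.1063 K/W
Known resistances:
  R_carbon steel = (1/3.29 − 1/3.33)/(4πk) = 0.003651/(4π·47.0) = 6.182×10^-6 K/W
R_phenolic foam = ΣR − ΣR_known = 0.1063 − 6.182×10^-6 = 0.1063 K/W
(1/r₁−1/r₂)/(4πk) = 0.1063 ⇒ k = 0.02482/(4π·0.1063) = 0.0186 W/m·K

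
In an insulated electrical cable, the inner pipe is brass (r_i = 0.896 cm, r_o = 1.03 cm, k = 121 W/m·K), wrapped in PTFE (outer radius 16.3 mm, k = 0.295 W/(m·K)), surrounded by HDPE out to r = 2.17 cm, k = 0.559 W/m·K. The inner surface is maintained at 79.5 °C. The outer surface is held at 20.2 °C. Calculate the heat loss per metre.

Q' = 180 W/m

Treat each layer as a resistance in series:
  R'_brass = ln(0.0103/0.00896)/(2πk) = 0.1394/(2π·121) = 1.833×10^-4 m·K/W
  R'_PTFE = ln(0.0163/0.0103)/(2πk) = 0.4590/(2π·0.295) = 0.2476 m·K/W
  R'_HDPE = ln(0.0217/0.0163)/(2πk) = 0.2861/(2π·0.559) = 0.08147 m·K/W
ΣR = 1.833×10^-4 + 0.2476 + 0.08147 = 0.3293 m·K/W
Q' = ΔT/ΣR = (79.5 °C − 20.2 °C)/0.3293 = 180 W/m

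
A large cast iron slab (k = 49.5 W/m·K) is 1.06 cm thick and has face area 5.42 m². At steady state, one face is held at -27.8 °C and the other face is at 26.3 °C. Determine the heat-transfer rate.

Q = kA·ΔT/L = 49.5 × 5.42 × |-27.8 °C − 26.3 °C| / 0.0106 = 1.37×10^6 W

Q = 1370 kW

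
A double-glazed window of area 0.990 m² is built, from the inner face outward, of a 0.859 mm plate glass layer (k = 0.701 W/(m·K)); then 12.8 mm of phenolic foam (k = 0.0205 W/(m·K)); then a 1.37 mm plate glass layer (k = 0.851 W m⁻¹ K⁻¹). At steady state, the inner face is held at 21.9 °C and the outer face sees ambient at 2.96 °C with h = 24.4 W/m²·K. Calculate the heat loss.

Series thermal resistances, inner to outer:
  R_plate glass = L/(kA) = 8.59×10^-4/(0.701·0.990) = 0.001238 K/W
  R_phenolic foam = L/(kA) = 0.0128/(0.0205·0.990) = 0.6307 K/W
  R_plate glass = L/(kA) = 0.00137/(0.851·0.990) = 0.001626 K/W
  R_conv,out = 1/(hA) = 1/(24.4·0.990) = 0.04140 K/W
ΣR = 0.001238 + 0.6307 + 0.001626 + 0.04140 = 0.6750 K/W
Q = ΔT/ΣR = (21.9 °C − 2.96 °C)/0.6750 = 28.1 W

Q = 28.1 W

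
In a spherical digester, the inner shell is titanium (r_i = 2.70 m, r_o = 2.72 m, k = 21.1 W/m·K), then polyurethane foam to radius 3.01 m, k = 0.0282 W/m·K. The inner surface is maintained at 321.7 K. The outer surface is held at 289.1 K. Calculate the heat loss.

Q = 326 W

Series thermal resistances, inner to outer:
  R_titanium = (1/2.70 − 1/2.72)/(4πk) = 0.002723/(4π·21.1) = 1.027×10^-5 K/W
  R_polyurethane foam = (1/2.72 − 1/3.01)/(4πk) = 0.03542/(4π·0.0282) = 0.09995 K/W
ΣR = 1.027×10^-5 + 0.09995 = 0.09996 K/W
Q = ΔT/ΣR = (321.7 K − 289.1 K)/0.09996 = 326 W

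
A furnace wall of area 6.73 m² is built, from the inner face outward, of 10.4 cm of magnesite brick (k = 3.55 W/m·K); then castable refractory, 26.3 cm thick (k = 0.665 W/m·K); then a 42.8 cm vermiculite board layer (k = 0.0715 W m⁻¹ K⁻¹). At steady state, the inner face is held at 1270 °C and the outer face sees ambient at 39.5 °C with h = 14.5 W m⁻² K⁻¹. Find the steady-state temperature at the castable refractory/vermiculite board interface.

T = 1189 °C

Series thermal resistances, inner to outer:
  R_magnesite brick = L/(kA) = 0.104/(3.55·6.73) = 0.004353 K/W
  R_castable refractory = L/(kA) = 0.263/(0.665·6.73) = 0.05877 K/W
  R_vermiculite board = L/(kA) = 0.428/(0.0715·6.73) = 0.8895 K/W
  R_conv,out = 1/(hA) = 1/(14.5·6.73) = 0.01025 K/W
ΣR = 0.004353 + 0.05877 + 0.8895 + 0.01025 = 0.9629 K/W
Q = ΔT/ΣR = (1270 °C − 39.5 °C)/0.9629 = 1278 W
From the inner boundary to the castable refractory/vermiculite board interface, ΣR_partial = 0.06312 K/W.
T_interface = T_in − Q·ΣR_partial = 1270 °C − (1278)(0.06312) = 1189 °C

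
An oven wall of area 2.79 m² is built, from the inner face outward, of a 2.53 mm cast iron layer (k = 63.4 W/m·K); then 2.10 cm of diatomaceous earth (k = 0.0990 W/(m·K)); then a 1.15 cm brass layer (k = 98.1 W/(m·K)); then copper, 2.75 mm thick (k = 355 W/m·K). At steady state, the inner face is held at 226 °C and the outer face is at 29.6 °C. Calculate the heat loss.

Resistance network (inner→outer):
  R_cast iron = L/(kA) = 0.00253/(63.4·2.79) = 1.430×10^-5 K/W
  R_diatomaceous earth = L/(kA) = 0.0210/(0.0990·2.79) = 0.07603 K/W
  R_brass = L/(kA) = 0.0115/(98.1·2.79) = 4.202×10^-5 K/W
  R_copper = L/(kA) = 0.00275/(355·2.79) = 2.777×10^-6 K/W
ΣR = 1.430×10^-5 + 0.07603 + 4.202×10^-5 + 2.777×10^-6 = 0.07609 K/W
Q = ΔT/ΣR = (226 °C − 29.6 °C)/0.07609 = 2580 W

Q = 2.58 kW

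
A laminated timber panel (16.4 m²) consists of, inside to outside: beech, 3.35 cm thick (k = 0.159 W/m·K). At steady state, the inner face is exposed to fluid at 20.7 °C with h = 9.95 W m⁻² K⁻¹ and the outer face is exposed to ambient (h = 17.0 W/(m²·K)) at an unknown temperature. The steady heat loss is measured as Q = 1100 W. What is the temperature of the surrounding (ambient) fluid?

Sum the resistances:
  R_conv,in = 1/(hA) = 1/(9.95·16.4) = 0.006128 K/W
  R_beech = L/(kA) = 0.0335/(0.159·16.4) = 0.01285 K/W
  R_conv,out = 1/(hA) = 1/(17.0·16.4) = 0.003587 K/W
ΣR = 0.02256 K/W
ΔT = Q·ΣR = 1100 × 0.02256 = 24.82 K
Heat flows outward, so T_out = T_in − ΔT = 20.7 − 24.82 = -4.12 °C

T_out = -4.12 °C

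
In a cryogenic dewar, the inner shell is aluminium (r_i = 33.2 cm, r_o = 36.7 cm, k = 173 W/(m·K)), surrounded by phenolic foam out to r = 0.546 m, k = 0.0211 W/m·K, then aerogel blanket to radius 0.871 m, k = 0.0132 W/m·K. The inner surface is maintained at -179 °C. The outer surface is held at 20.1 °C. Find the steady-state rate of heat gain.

Series thermal resistances, inner to outer:
  R_aluminium = (1/0.332 − 1/0.367)/(4πk) = 0.2873/(4π·173) = 1.321×10^-4 K/W
  R_phenolic foam = (1/0.367 − 1/0.546)/(4πk) = 0.8933/(4π·0.0211) = 3.369 K/W
  R_aerogel blanket = (1/0.546 − 1/0.871)/(4πk) = 0.6834/(4π·0.0132) = 4.120 K/W
ΣR = 1.321×10^-4 + 3.369 + 4.120 = 7.489 K/W
Q = ΔT/ΣR = (-179 °C − 20.1 °C)/7.489 = -26.6 W
(Negative Q ⇒ heat flows inward; heat gain = 26.6 W.)

Q = 26.6 W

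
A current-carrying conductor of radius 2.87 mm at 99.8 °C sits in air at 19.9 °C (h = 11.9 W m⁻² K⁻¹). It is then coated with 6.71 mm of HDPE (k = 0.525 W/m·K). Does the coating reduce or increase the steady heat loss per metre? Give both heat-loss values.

Critical radius for a cylinder: r_cr = k/h = 0.0441 m = 4.41 cm.
Outer radius after coating: r₂ = 0.00287 + 0.00671 = 0.00958 m.
Since r₁ < r_cr and r₂ ≤ r_cr, the coating moves toward the maximum at r_cr — heat loss rises.
Bare: R = 1/(2πr₁h) = 4.660 m·K/W; Q = 79.9/4.660 = 17.1 W/m.
Coated: R = R_cond + R_conv = 1.761 m·K/W; Q = 79.9/1.761 = 45.4 W/m.

increases: 17.1 → 45.4 W/m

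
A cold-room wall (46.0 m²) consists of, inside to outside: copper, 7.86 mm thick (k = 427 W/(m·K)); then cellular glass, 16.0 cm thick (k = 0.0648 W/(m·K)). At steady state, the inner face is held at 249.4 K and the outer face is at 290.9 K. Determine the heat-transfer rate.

Q = 773 W

Treat each layer as a resistance in series:
  R_copper = L/(kA) = 0.00786/(427·46.0) = 4.002×10^-7 K/W
  R_cellular glass = L/(kA) = 0.160/(0.0648·46.0) = 0.05368 K/W
ΣR = 4.002×10^-7 + 0.05368 = 0.05368 K/W
Q = ΔT/ΣR = (249.4 K − 290.9 K)/0.05368 = -773 W
(Negative Q ⇒ heat flows inward; heat gain = 773 W.)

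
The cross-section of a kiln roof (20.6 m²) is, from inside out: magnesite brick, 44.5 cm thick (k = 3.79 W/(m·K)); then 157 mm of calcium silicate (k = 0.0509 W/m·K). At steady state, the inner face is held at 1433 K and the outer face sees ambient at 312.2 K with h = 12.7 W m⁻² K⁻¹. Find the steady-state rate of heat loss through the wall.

Series thermal resistances, inner to outer:
  R_magnesite brick = L/(kA) = 0.445/(3.79·20.6) = 0.005700 K/W
  R_calcium silicate = L/(kA) = 0.157/(0.0509·20.6) = 0.1497 K/W
  R_conv,out = 1/(hA) = 1/(12.7·20.6) = 0.003822 K/W
ΣR = 0.005700 + 0.1497 + 0.003822 = 0.1592 K/W
Q = ΔT/ΣR = (1433 K − 312.2 K)/0.1592 = 7040 W

Q = 7040 W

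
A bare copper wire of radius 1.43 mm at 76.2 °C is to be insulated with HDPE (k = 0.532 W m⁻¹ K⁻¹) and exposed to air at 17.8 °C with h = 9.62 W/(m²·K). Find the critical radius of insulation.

For a cylinder, r_cr = k_ins/h = 0.532/9.62 = 0.0553 m = 5.53 cm

r_cr = 5.53 cm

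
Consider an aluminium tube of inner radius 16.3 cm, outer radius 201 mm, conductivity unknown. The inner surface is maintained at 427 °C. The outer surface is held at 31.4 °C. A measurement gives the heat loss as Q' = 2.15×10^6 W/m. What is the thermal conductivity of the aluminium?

k = 181 W/m·K

ΣR = ΔT/Q' = |427 − 31.4|/2.15×10^6 = 1.840×10^-4 m·K/W
ln(r₂/r₁)/(2πk) = 1.840×10^-4 ⇒ k = 0.2096/(2π·1.840×10^-4) = 181 W/m·K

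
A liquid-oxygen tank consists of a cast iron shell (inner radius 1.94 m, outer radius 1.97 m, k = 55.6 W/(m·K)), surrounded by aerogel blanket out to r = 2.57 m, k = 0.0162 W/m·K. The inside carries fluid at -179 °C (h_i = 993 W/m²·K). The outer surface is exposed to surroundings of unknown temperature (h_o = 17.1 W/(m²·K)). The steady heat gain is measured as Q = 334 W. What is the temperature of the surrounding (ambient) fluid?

Series resistances:
  R_conv,in = 1/(4πr²h) = 1/(4π·1.94²·993) = 2.129×10^-5 K/W
  R_cast iron = (1/1.94 − 1/1.97)/(4πk) = 0.007850/(4π·55.6) = 1.123×10^-5 K/W
  R_aerogel blanket = (1/1.97 − 1/2.57)/(4πk) = 0.1185/(4π·0.0162) = 0.5821 K/W
  R_conv,out = 1/(4πr²h) = 1/(4π·2.57²·17.1) = 7.046×10^-4 K/W
ΣR = 0.5829 K/W
ΔT = Q·ΣR = 334 × 0.5829 = 194.7 K
Heat flows inward, so T_out = T_in + ΔT = -179 + 194.7 = 15.7 °C

T_out = 15.7 °C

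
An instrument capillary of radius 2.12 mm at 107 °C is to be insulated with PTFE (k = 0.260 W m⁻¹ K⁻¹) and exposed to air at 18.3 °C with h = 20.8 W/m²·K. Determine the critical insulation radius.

For a cylinder, r_cr = k_ins/h = 0.260/20.8 = 0.0125 m = 1.25 cm

r_cr = 1.25 cm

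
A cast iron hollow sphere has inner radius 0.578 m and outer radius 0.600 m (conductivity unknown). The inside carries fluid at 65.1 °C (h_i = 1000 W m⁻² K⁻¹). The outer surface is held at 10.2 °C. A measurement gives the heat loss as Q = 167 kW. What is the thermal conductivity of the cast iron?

ΣR = ΔT/Q = |65.1 − 10.2|/1.67×10^5 = 3.287×10^-4 K/W
Known resistances:
  R_conv,in = 1/(4πr²h) = 1/(4π·0.578²·1000) = 2.382×10^-4 K/W
R_cast iron = ΣR − ΣR_known = 3.287×10^-4 − 2.382×10^-4 = 9.050×10^-5 K/W
(1/r₁−1/r₂)/(4πk) = 9.050×10^-5 ⇒ k = 0.06344/(4π·9.050×10^-5) = 55.8 W/m·K

k = 55.8 W/m·K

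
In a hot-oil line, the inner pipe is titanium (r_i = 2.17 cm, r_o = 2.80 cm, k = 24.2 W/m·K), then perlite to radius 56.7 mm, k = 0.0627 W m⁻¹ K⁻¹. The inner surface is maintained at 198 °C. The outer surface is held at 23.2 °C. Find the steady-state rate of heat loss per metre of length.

Q' = 97.5 W/m

Treat each layer as a resistance in series:
  R'_titanium = ln(0.0280/0.0217)/(2πk) = 0.2549/(2π·24.2) = 0.001676 m·K/W
  R'_perlite = ln(0.0567/0.0280)/(2πk) = 0.7056/(2π·0.0627) = 1.791 m·K/W
ΣR = 0.001676 + 1.791 = 1.793 m·K/W
Q' = ΔT/ΣR = (198 °C − 23.2 °C)/1.793 = 97.5 W/m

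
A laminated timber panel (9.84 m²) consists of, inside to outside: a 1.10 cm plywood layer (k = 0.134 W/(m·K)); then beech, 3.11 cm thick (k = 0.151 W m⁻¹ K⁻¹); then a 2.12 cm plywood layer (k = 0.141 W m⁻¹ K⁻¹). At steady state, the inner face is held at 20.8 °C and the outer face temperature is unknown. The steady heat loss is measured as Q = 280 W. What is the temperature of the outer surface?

Series resistances:
  R_plywood = L/(kA) = 0.0110/(0.134·9.84) = 0.008342 K/W
  R_beech = L/(kA) = 0.0311/(0.151·9.84) = 0.02093 K/W
  R_plywood = L/(kA) = 0.0212/(0.141·9.84) = 0.01528 K/W
ΣR = 0.04455 K/W
ΔT = Q·ΣR = 280 × 0.04455 = 12.47 K
Heat flows outward, so T_out = T_in − ΔT = 20.8 − 12.47 = 8.33 °C

T_out = 8.33 °C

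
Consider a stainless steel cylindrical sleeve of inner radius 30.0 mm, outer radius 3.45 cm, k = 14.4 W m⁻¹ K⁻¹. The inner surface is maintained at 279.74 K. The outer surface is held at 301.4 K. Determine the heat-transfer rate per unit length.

Q' = 2πk·ΔT/ln(r₂/r₁) = 2π × 14.4 × 21.66 / ln(0.0345/0.0300) = 14000 W/m

Q' = 14000 W/m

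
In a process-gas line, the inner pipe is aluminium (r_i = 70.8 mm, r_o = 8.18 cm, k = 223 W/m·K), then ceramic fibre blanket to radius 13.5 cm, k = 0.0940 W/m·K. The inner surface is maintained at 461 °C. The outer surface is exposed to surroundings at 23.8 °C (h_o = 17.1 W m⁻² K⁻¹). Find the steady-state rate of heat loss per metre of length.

Treat each layer as a resistance in series:
  R'_aluminium = ln(0.0818/0.0708)/(2πk) = 0.1444/(2π·223) = 1.031×10^-4 m·K/W
  R'_ceramic fibre blanket = ln(0.135/0.0818)/(2πk) = 0.5010/(2π·0.0940) = 0.8483 m·K/W
  R'_conv,out = 1/(2πr h) = 1/(2π·0.135·17.1) = 0.06894 m·K/W
ΣR = 1.031×10^-4 + 0.8483 + 0.06894 = 0.9173 m·K/W
Q' = ΔT/ΣR = (461 °C − 23.8 °C)/0.9173 = 477 W/m

Q' = 477 W/m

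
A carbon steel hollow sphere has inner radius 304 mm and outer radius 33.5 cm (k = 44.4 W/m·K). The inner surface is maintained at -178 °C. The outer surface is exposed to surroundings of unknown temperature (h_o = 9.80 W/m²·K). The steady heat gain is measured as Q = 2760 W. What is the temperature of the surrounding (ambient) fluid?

Series resistances:
  R_carbon steel = (1/0.304 − 1/0.335)/(4πk) = 0.3044/(4π·44.4) = 5.456×10^-4 K/W
  R_conv,out = 1/(4πr²h) = 1/(4π·0.335²·9.80) = 0.07236 K/W
ΣR = 0.07290 K/W
ΔT = Q·ΣR = 2760 × 0.07290 = 201.2 K
Heat flows inward, so T_out = T_in + ΔT = -178 + 201.2 = 23.2 °C

T_out = 23.2 °C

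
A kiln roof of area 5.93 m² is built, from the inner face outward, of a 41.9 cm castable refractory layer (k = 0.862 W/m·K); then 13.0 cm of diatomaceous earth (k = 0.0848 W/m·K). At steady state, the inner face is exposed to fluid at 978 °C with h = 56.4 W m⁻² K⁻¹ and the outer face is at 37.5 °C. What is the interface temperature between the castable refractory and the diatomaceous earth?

T = 745 °C

Series thermal resistances, inner to outer:
  R_conv,in = 1/(hA) = 1/(56.4·5.93) = 0.002990 K/W
  R_castable refractory = L/(kA) = 0.419/(0.862·5.93) = 0.08197 K/W
  R_diatomaceous earth = L/(kA) = 0.130/(0.0848·5.93) = 0.2585 K/W
ΣR = 0.002990 + 0.08197 + 0.2585 = 0.3435 K/W
Q = ΔT/ΣR = (978 °C − 37.5 °C)/0.3435 = 2738 W
From the inner boundary to the castable refractory/diatomaceous earth interface, ΣR_partial = 0.08496 K/W.
T_interface = T_in − Q·ΣR_partial = 978 °C − (2738)(0.08496) = 745 °C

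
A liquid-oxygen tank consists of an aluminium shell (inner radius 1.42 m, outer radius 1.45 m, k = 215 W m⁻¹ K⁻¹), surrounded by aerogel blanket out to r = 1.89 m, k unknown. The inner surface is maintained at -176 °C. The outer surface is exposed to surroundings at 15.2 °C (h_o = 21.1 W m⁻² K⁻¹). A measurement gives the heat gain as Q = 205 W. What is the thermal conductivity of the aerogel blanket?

ΣR = ΔT/Q = |-176 − 15.2|/205 = 0.9327 K/W
Known resistances:
  R_aluminium = (1/1.42 − 1/1.45)/(4πk) = 0.01457/(4π·215) = 5.393×10^-6 K/W
  R_conv,out = 1/(4πr²h) = 1/(4π·1.89²·21.1) = 0.001056 K/W
R_aerogel blanket = ΣR − ΣR_known = 0.9327 − 0.001061 = 0.9316 K/W
(1/r₁−1/r₂)/(4πk) = 0.9316 ⇒ k = 0.1606/(4π·0.9316) = 0.0137 W/m·K

k = 0.0137 W/m·K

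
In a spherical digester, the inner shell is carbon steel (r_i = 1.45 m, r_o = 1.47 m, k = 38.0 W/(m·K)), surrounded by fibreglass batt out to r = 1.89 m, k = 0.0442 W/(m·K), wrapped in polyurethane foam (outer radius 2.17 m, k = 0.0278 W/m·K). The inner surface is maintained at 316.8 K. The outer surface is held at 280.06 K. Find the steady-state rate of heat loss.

Q = 78.6 W

Resistance network (inner→outer):
  R_carbon steel = (1/1.45 − 1/1.47)/(4πk) = 0.009383/(4π·38.0) = 1.965×10^-5 K/W
  R_fibreglass batt = (1/1.47 − 1/1.89)/(4πk) = 0.1512/(4π·0.0442) = 0.2722 K/W
  R_polyurethane foam = (1/1.89 − 1/2.17)/(4πk) = 0.06827/(4π·0.0278) = 0.1954 K/W
ΣR = 1.965×10^-5 + 0.2722 + 0.1954 = 0.4676 K/W
Q = ΔT/ΣR = (316.8 K − 280.06 K)/0.4676 = 78.6 W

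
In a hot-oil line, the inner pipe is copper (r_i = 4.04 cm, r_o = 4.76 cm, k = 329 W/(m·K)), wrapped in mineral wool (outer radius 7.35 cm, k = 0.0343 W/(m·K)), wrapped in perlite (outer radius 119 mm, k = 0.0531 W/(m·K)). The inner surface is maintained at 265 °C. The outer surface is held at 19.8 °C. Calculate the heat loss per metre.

Q' = 70.9 W/m

Series thermal resistances, inner to outer:
  R'_copper = ln(0.0476/0.0404)/(2πk) = 0.1640/(2π·329) = 7.934×10^-5 m·K/W
  R'_mineral wool = ln(0.0735/0.0476)/(2πk) = 0.4345/(2π·0.0343) = 2.016 m·K/W
  R'_perlite = ln(0.119/0.0735)/(2πk) = 0.4818/(2π·0.0531) = 1.444 m·K/W
ΣR = 7.934×10^-5 + 2.016 + 1.444 = 3.460 m·K/W
Q' = ΔT/ΣR = (265 °C − 19.8 °C)/3.460 = 70.9 W/m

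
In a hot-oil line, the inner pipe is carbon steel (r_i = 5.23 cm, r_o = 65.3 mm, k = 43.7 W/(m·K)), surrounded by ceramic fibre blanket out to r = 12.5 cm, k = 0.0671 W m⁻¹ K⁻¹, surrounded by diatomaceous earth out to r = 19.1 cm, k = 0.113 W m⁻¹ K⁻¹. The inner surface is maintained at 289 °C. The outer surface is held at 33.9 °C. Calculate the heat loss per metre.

Q' = 119 W/m

Series thermal resistances, inner to outer:
  R'_carbon steel = ln(0.0653/0.0523)/(2πk) = 0.2220/(2π·43.7) = 8.085×10^-4 m·K/W
  R'_ceramic fibre blanket = ln(0.125/0.0653)/(2πk) = 0.6493/(2π·0.0671) = 1.540 m·K/W
  R'_diatomaceous earth = ln(0.191/0.125)/(2πk) = 0.4240/(2π·0.113) = 0.5971 m·K/W
ΣR = 8.085×10^-4 + 1.540 + 0.5971 = 2.138 m·K/W
Q' = ΔT/ΣR = (289 °C − 33.9 °C)/2.138 = 119 W/m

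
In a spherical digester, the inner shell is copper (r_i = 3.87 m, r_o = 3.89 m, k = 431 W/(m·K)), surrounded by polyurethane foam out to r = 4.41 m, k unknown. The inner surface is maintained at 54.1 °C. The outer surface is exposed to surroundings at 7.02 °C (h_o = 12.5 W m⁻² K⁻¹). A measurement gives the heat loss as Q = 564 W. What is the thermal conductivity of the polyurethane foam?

ΣR = ΔT/Q = |54.1 − 7.02|/564 = 0.08348 K/W
Known resistances:
  R_copper = (1/3.87 − 1/3.89)/(4πk) = 0.001329/(4π·431) = 2.453×10^-7 K/W
  R_conv,out = 1/(4πr²h) = 1/(4π·4.41²·12.5) = 3.273×10^-4 K/W
R_polyurethane foam = ΣR − ΣR_known = 0.08348 − 3.275×10^-4 = 0.08315 K/W
(1/r₁−1/r₂)/(4πk) = 0.08315 ⇒ k = 0.03031/(4π·0.08315) = 0.0290 W/m·K

k = 0.0290 W/m·K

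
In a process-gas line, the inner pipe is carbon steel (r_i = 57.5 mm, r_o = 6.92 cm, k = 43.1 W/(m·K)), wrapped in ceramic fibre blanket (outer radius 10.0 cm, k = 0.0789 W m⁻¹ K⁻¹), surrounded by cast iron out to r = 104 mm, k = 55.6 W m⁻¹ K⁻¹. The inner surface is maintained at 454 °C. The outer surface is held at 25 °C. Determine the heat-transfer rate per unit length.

Series thermal resistances, inner to outer:
  R'_carbon steel = ln(0.0692/0.0575)/(2πk) = 0.1852/(2π·43.1) = 6.839×10^-4 m·K/W
  R'_ceramic fibre blanket = ln(0.100/0.0692)/(2πk) = 0.3682/(2π·0.0789) = 0.7427 m·K/W
  R'_cast iron = ln(0.104/0.100)/(2πk) = 0.03922/(2π·55.6) = 1.123×10^-4 m·K/W
ΣR = 6.839×10^-4 + 0.7427 + 1.123×10^-4 = 0.7435 m·K/W
Q' = ΔT/ΣR = (454 °C − 25 °C)/0.7435 = 577 W/m

Q' = 577 W/m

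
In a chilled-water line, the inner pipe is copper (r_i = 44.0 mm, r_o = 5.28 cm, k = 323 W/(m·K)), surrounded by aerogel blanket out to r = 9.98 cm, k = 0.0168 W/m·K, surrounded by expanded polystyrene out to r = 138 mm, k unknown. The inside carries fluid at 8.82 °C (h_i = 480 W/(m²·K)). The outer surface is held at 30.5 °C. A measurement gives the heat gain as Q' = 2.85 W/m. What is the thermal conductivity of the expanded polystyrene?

k = 0.0329 W/m·K

ΣR = ΔT/Q' = |8.82 − 30.5|/2.85 = 7.607 m·K/W
Known resistances:
  R'_conv,in = 1/(2πr h) = 1/(2π·0.0440·480) = 0.007536 m·K/W
  R'_copper = ln(0.0528/0.0440)/(2πk) = 0.1823/(2π·323) = 8.984×10^-5 m·K/W
  R'_aerogel blanket = ln(0.0998/0.0528)/(2πk) = 0.6367/(2π·0.0168) = 6.031 m·K/W
R_expanded polystyrene = ΣR − ΣR_known = 7.607 − 6.039 = 1.568 m·K/W
ln(r₂/r₁)/(2πk) = 1.568 ⇒ k = 0.3241/(2π·1.568) = 0.0329 W/m·K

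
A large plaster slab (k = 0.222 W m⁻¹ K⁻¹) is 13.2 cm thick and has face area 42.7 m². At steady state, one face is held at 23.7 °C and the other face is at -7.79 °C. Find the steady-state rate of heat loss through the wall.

Q = kA·ΔT/L = 0.222 × 42.7 × |23.7 °C − -7.79 °C| / 0.132 = 2260 W

Q = 2260 W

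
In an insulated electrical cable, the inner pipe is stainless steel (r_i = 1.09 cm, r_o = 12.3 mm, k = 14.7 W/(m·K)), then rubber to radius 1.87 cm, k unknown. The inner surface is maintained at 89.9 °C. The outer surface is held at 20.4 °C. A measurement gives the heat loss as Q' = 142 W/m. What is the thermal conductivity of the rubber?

ΣR = ΔT/Q' = |89.9 − 20.4|/142 = 0.4894 m·K/W
Known resistances:
  R'_stainless steel = ln(0.0123/0.0109)/(2πk) = 0.1208/(2π·14.7) = 0.001308 m·K/W
R_rubber = ΣR − ΣR_known = 0.4894 − 0.001308 = 0.4881 m·K/W
ln(r₂/r₁)/(2πk) = 0.4881 ⇒ k = 0.4189/(2π·0.4881) = 0.137 W/m·K

k = 0.137 W/m·K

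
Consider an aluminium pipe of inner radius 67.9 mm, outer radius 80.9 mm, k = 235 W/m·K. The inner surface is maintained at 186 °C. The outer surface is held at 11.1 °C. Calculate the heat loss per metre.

Q' = 2πk·ΔT/ln(r₂/r₁) = 2π × 235 × 174.9 / ln(0.0809/0.0679) = 1.47×10^6 W/m

Q' = 1470 kW/m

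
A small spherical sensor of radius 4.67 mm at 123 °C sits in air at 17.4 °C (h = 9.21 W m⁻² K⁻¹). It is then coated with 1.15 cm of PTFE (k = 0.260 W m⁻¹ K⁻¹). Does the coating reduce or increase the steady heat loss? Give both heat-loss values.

Critical radius for a sphere: r_cr = 2k/h = 0.0565 m = 5.65 cm.
Outer radius after coating: r₂ = 0.00467 + 0.0115 = 0.01617 m.
Since r₁ < r_cr and r₂ ≤ r_cr, the coating moves toward the maximum at r_cr — heat loss rises.
Bare: R = 1/(4πr₁²h) = 396.2 K/W; Q = 105.6/396.2 = 0.267 W.
Coated: R = R_cond + R_conv = 79.66 K/W; Q = 105.6/79.66 = 1.33 W.

increases: 0.267 → 1.33 W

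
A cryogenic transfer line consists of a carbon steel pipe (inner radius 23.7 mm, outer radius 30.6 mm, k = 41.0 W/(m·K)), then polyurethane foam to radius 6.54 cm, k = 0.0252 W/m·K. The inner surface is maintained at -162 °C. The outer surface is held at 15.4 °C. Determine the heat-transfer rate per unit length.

Q' = 37.0 W/m

Treat each layer as a resistance in series:
  R'_carbon steel = ln(0.0306/0.0237)/(2πk) = 0.2555/(2π·41.0) = 9.919×10^-4 m·K/W
  R'_polyurethane foam = ln(0.0654/0.0306)/(2πk) = 0.7595/(2π·0.0252) = 4.797 m·K/W
ΣR = 9.919×10^-4 + 4.797 = 4.798 m·K/W
Q' = ΔT/ΣR = (-162 °C − 15.4 °C)/4.798 = -37.0 W/m
(Negative Q' ⇒ heat flows inward; heat gain = 37.0 W/m.)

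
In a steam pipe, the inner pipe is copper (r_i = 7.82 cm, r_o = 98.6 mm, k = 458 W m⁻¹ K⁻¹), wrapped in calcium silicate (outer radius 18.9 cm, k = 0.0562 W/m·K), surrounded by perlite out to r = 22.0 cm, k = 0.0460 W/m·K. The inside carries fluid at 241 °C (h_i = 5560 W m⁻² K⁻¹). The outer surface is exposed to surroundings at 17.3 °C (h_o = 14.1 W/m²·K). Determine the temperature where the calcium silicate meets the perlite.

Treat each layer as a resistance in series:
  R'_conv,in = 1/(2πr h) = 1/(2π·0.0782·5560) = 3.660×10^-4 m·K/W
  R'_copper = ln(0.0986/0.0782)/(2πk) = 0.2318/(2π·458) = 8.055×10^-5 m·K/W
  R'_calcium silicate = ln(0.189/0.0986)/(2πk) = 0.6507/(2π·0.0562) = 1.843 m·K/W
  R'_perlite = ln(0.220/0.189)/(2πk) = 0.1519/(2π·0.0460) = 0.5255 m·K/W
  R'_conv,out = 1/(2πr h) = 1/(2π·0.220·14.1) = 0.05131 m·K/W
ΣR = 3.660×10^-4 + 8.055×10^-5 + 1.843 + 0.5255 + 0.05131 = 2.420 m·K/W
Q' = ΔT/ΣR = (241 °C − 17.3 °C)/2.420 = 92.44 W/m
From the inner boundary to the calcium silicate/perlite interface, ΣR_partial = 1.843 m·K/W.
T_interface = T_in − Q'·ΣR_partial = 241 °C − (92.44)(1.843) = 70.6 °C

T = 70.6 °C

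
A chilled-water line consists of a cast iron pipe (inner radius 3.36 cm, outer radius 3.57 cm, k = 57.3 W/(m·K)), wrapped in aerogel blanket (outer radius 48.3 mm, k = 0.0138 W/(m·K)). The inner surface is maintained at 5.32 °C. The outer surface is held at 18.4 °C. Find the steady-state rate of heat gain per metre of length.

Q' = 3.75 W/m

Treat each layer as a resistance in series:
  R'_cast iron = ln(0.0357/0.0336)/(2πk) = 0.06062/(2π·57.3) = 1.684×10^-4 m·K/W
  R'_aerogel blanket = ln(0.0483/0.0357)/(2πk) = 0.3023/(2π·0.0138) = 3.486 m·K/W
ΣR = 1.684×10^-4 + 3.486 = 3.486 m·K/W
Q' = ΔT/ΣR = (5.32 °C − 18.4 °C)/3.486 = -3.75 W/m
(Negative Q' ⇒ heat flows inward; heat gain = 3.75 W/m.)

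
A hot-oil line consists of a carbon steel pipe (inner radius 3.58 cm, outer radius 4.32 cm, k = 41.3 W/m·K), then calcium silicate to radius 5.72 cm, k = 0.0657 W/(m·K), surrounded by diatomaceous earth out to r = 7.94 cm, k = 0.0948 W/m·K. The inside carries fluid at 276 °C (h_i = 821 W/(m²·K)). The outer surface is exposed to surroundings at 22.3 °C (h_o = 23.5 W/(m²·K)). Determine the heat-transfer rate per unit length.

Series thermal resistances, inner to outer:
  R'_conv,in = 1/(2πr h) = 1/(2π·0.0358·821) = 0.005415 m·K/W
  R'_carbon steel = ln(0.0432/0.0358)/(2πk) = 0.1879/(2π·41.3) = 7.241×10^-4 m·K/W
  R'_calcium silicate = ln(0.0572/0.0432)/(2πk) = 0.2807/(2π·0.0657) = 0.6800 m·K/W
  R'_diatomaceous earth = ln(0.0794/0.0572)/(2πk) = 0.3279/(2π·0.0948) = 0.5506 m·K/W
  R'_conv,out = 1/(2πr h) = 1/(2π·0.0794·23.5) = 0.08530 m·K/W
ΣR = 0.005415 + 7.241×10^-4 + 0.6800 + 0.5506 + 0.08530 = 1.322 m·K/W
Q' = ΔT/ΣR = (276 °C − 22.3 °C)/1.322 = 192 W/m

Q' = 192 W/m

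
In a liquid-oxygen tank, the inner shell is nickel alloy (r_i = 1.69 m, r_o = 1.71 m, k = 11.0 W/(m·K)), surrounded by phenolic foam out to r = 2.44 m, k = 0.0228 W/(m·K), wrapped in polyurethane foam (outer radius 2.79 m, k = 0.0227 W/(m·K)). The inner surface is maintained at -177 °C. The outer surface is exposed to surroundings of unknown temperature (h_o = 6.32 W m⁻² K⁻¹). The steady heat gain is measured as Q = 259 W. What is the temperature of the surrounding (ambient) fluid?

T_out = 28.3 °C

Sum the resistances:
  R_nickel alloy = (1/1.69 − 1/1.71)/(4πk) = 0.006921/(4π·11.0) = 5.007×10^-5 K/W
  R_phenolic foam = (1/1.71 − 1/2.44)/(4πk) = 0.1750/(4π·0.0228) = 0.6106 K/W
  R_polyurethane foam = (1/2.44 − 1/2.79)/(4πk) = 0.05141/(4π·0.0227) = 0.1802 K/W
  R_conv,out = 1/(4πr²h) = 1/(4π·2.79²·6.32) = 0.001618 K/W
ΣR = 0.7926 K/W
ΔT = Q·ΣR = 259 × 0.7926 = 205.3 K
Heat flows inward, so T_out = T_in + ΔT = -177 + 205.3 = 28.3 °C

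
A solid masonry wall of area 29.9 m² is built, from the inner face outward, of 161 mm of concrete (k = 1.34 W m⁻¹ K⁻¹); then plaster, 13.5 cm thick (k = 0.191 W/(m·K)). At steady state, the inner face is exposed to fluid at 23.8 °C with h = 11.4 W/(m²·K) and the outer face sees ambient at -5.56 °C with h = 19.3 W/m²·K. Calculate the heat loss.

Q = 908 W

Series thermal resistances, inner to outer:
  R_conv,in = 1/(hA) = 1/(11.4·29.9) = 0.002934 K/W
  R_concrete = L/(kA) = 0.161/(1.34·29.9) = 0.004018 K/W
  R_plaster = L/(kA) = 0.135/(0.191·29.9) = 0.02364 K/W
  R_conv,out = 1/(hA) = 1/(19.3·29.9) = 0.001733 K/W
ΣR = 0.002934 + 0.004018 + 0.02364 + 0.001733 = 0.03232 K/W
Q = ΔT/ΣR = (23.8 °C − -5.56 °C)/0.03232 = 908 W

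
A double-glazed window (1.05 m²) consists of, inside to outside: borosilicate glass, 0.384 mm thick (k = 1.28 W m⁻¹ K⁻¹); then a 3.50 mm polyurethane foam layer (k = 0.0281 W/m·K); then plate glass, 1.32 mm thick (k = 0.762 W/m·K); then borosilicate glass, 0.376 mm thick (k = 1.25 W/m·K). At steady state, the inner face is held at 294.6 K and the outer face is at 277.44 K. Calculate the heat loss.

Resistance network (inner→outer):
  R_borosilicate glass = L/(kA) = 3.84×10^-4/(1.28·1.05) = 2.857×10^-4 K/W
  R_polyurethane foam = L/(kA) = 0.00350/(0.0281·1.05) = 0.1186 K/W
  R_plate glass = L/(kA) = 0.00132/(0.762·1.05) = 0.001650 K/W
  R_borosilicate glass = L/(kA) = 3.76×10^-4/(1.25·1.05) = 2.865×10^-4 K/W
ΣR = 2.857×10^-4 + 0.1186 + 0.001650 + 2.865×10^-4 = 0.1208 K/W
Q = ΔT/ΣR = (294.6 K − 277.44 K)/0.1208 = 142 W

Q = 142 W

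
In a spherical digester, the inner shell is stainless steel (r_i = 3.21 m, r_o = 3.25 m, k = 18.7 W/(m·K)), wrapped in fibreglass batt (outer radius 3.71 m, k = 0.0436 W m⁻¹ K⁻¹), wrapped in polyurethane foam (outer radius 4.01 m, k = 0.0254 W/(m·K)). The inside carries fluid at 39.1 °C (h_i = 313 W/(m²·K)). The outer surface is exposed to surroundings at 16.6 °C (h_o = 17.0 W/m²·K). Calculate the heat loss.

Series thermal resistances, inner to outer:
  R_conv,in = 1/(4πr²h) = 1/(4π·3.21²·313) = 2.467×10^-5 K/W
  R_stainless steel = (1/3.21 − 1/3.25)/(4πk) = 0.003834/(4π·18.7) = 1.632×10^-5 K/W
  R_fibreglass batt = (1/3.25 − 1/3.71)/(4πk) = 0.03815/(4π·0.0436) = 0.06963 K/W
  R_polyurethane foam = (1/3.71 − 1/4.01)/(4πk) = 0.02017/(4π·0.0254) = 0.06318 K/W
  R_conv,out = 1/(4πr²h) = 1/(4π·4.01²·17.0) = 2.911×10^-4 K/W
ΣR = 2.467×10^-5 + 1.632×10^-5 + 0.06963 + 0.06318 + 2.911×10^-4 = 0.1331 K/W
Q = ΔT/ΣR = (39.1 °C − 16.6 °C)/0.1331 = 169 W

Q = 169 W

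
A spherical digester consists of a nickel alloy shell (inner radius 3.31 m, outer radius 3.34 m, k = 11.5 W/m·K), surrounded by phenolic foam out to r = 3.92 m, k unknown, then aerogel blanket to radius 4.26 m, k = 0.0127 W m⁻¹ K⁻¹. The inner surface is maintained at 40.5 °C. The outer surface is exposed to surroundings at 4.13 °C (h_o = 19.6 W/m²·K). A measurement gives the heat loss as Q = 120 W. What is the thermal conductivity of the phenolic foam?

k = 0.0201 W/m·K

ΣR = ΔT/Q = |40.5 − 4.13|/120 = 0.3031 K/W
Known resistances:
  R_nickel alloy = (1/3.31 − 1/3.34)/(4πk) = 0.002714/(4π·11.5) = 1.878×10^-5 K/W
  R_aerogel blanket = (1/3.92 − 1/4.26)/(4πk) = 0.02036/(4π·0.0127) = 0.1276 K/W
  R_conv,out = 1/(4πr²h) = 1/(4π·4.26²·19.6) = 2.237×10^-4 K/W
R_phenolic foam = ΣR − ΣR_known = 0.3031 − 0.1278 = 0.1753 K/W
(1/r₁−1/r₂)/(4πk) = 0.1753 ⇒ k = 0.04430/(4π·0.1753) = 0.0201 W/m·K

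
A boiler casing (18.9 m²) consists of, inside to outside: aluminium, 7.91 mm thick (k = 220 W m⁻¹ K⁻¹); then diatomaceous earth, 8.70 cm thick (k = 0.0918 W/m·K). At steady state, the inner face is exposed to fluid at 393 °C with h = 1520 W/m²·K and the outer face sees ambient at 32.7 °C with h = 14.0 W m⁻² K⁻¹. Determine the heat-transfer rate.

Q = 6680 W

Treat each layer as a resistance in series:
  R_conv,in = 1/(hA) = 1/(1520·18.9) = 3.481×10^-5 K/W
  R_aluminium = L/(kA) = 0.00791/(220·18.9) = 1.902×10^-6 K/W
  R_diatomaceous earth = L/(kA) = 0.0870/(0.0918·18.9) = 0.05014 K/W
  R_conv,out = 1/(hA) = 1/(14.0·18.9) = 0.003779 K/W
ΣR = 3.481×10^-5 + 1.902×10^-6 + 0.05014 + 0.003779 = 0.05396 K/W
Q = ΔT/ΣR = (393 °C − 32.7 °C)/0.05396 = 6680 W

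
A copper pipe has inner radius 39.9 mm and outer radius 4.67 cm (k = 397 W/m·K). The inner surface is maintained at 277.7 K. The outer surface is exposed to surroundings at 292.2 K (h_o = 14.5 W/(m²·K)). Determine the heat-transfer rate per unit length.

Series thermal resistances, inner to outer:
  R'_copper = ln(0.0467/0.0399)/(2πk) = 0.1574/(2π·397) = 6.309×10^-5 m·K/W
  R'_conv,out = 1/(2πr h) = 1/(2π·0.0467·14.5) = 0.2350 m·K/W
ΣR = 6.309×10^-5 + 0.2350 = 0.2351 m·K/W
Q' = ΔT/ΣR = (277.7 K − 292.2 K)/0.2351 = -61.7 W/m
(Negative Q' ⇒ heat flows inward; heat gain = 61.7 W/m.)

Q' = 61.7 W/m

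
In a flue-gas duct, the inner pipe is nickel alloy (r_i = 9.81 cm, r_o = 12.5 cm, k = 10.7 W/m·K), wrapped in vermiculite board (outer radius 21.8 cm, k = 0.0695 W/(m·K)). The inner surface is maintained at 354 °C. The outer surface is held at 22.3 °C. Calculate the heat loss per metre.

Resistance network (inner→outer):
  R'_nickel alloy = ln(0.125/0.0981)/(2πk) = 0.2423/(2π·10.7) = 0.003604 m·K/W
  R'_vermiculite board = ln(0.218/0.125)/(2πk) = 0.5562/(2π·0.0695) = 1.274 m·K/W
ΣR = 0.003604 + 1.274 = 1.278 m·K/W
Q' = ΔT/ΣR = (354 °C − 22.3 °C)/1.278 = 260 W/m

Q' = 260 W/m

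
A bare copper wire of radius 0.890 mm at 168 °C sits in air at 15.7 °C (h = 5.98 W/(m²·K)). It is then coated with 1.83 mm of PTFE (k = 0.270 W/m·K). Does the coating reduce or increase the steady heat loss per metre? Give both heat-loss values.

increases: 5.09 → 14.6 W/m

Critical radius for a cylinder: r_cr = k/h = 0.0452 m = 4.52 cm.
Outer radius after coating: r₂ = 8.90×10^-4 + 0.00183 = 0.002720 m.
Since r₁ < r_cr and r₂ ≤ r_cr, the coating moves toward the maximum at r_cr — heat loss rises.
Bare: R = 1/(2πr₁h) = 29.90 m·K/W; Q = 152.3/29.90 = 5.09 W/m.
Coated: R = R_cond + R_conv = 10.44 m·K/W; Q = 152.3/10.44 = 14.6 W/m.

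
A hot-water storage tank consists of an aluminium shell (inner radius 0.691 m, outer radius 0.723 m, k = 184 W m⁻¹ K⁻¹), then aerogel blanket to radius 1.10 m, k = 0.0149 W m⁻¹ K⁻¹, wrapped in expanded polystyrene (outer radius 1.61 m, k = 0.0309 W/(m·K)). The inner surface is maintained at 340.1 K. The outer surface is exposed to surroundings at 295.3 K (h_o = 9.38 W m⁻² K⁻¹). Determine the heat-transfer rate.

Q = 13.7 W

Series thermal resistances, inner to outer:
  R_aluminium = (1/0.691 − 1/0.723)/(4πk) = 0.06405/(4π·184) = 2.770×10^-5 K/W
  R_aerogel blanket = (1/0.723 − 1/1.10)/(4πk) = 0.4740/(4π·0.0149) = 2.532 K/W
  R_expanded polystyrene = (1/1.10 − 1/1.61)/(4πk) = 0.2880/(4π·0.0309) = 0.7416 K/W
  R_conv,out = 1/(4πr²h) = 1/(4π·1.61²·9.38) = 0.003273 K/W
ΣR = 2.770×10^-5 + 2.532 + 0.7416 + 0.003273 = 3.277 K/W
Q = ΔT/ΣR = (340.1 K − 295.3 K)/3.277 = 13.7 W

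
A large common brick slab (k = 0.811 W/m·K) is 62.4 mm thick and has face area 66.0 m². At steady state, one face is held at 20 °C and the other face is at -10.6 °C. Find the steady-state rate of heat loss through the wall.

Q = kA·ΔT/L = 0.811 × 66.0 × |20 °C − -10.6 °C| / 0.0624 = 26200 W

Q = 26.2 kW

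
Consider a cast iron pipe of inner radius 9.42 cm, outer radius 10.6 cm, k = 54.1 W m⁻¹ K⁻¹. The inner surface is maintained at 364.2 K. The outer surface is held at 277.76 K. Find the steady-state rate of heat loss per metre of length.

Q' = 2πk·ΔT/ln(r₂/r₁) = 2π × 54.1 × 86.44 / ln(0.106/0.0942) = 2.49×10^5 W/m

Q' = 2.49×10^5 W/m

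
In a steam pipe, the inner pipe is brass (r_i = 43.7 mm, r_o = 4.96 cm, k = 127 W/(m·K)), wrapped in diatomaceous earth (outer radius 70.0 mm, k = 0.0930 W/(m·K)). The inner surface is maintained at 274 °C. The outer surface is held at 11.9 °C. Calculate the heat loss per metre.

Treat each layer as a resistance in series:
  R'_brass = ln(0.0496/0.0437)/(2πk) = 0.1266/(2π·127) = 1.587×10^-4 m·K/W
  R'_diatomaceous earth = ln(0.0700/0.0496)/(2πk) = 0.3445/(2π·0.0930) = 0.5896 m·K/W
ΣR = 1.587×10^-4 + 0.5896 = 0.5898 m·K/W
Q' = ΔT/ΣR = (274 °C − 11.9 °C)/0.5898 = 444 W/m

Q' = 444 W/m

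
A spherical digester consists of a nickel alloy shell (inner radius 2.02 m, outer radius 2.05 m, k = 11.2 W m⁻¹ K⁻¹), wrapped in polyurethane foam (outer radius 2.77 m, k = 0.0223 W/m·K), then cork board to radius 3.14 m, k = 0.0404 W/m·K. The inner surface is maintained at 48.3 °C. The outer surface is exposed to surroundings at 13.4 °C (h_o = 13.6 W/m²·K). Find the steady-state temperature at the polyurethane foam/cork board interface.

T = 18.9 °C

Resistance network (inner→outer):
  R_nickel alloy = (1/2.02 − 1/2.05)/(4πk) = 0.007245/(4π·11.2) = 5.147×10^-5 K/W
  R_polyurethane foam = (1/2.05 − 1/2.77)/(4πk) = 0.1268/(4π·0.0223) = 0.4525 K/W
  R_cork board = (1/2.77 − 1/3.14)/(4πk) = 0.04254/(4π·0.0404) = 0.08379 K/W
  R_conv,out = 1/(4πr²h) = 1/(4π·3.14²·13.6) = 5.935×10^-4 K/W
ΣR = 5.147×10^-5 + 0.4525 + 0.08379 + 5.935×10^-4 = 0.5369 K/W
Q = ΔT/ΣR = (48.3 °C − 13.4 °C)/0.5369 = 65.00 W
From the inner boundary to the polyurethane foam/cork board interface, ΣR_partial = 0.4526 K/W.
T_interface = T_in − Q·ΣR_partial = 48.3 °C − (65.00)(0.4526) = 18.9 °C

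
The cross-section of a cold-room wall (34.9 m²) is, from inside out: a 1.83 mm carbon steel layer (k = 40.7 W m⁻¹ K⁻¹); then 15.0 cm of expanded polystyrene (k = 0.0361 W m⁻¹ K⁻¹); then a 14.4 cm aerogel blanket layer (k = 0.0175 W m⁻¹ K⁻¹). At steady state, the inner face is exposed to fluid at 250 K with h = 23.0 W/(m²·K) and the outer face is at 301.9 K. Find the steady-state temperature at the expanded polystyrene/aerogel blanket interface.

T = 267.53 K

Treat each layer as a resistance in series:
  R_conv,in = 1/(hA) = 1/(23.0·34.9) = 0.001246 K/W
  R_carbon steel = L/(kA) = 0.00183/(40.7·34.9) = 1.288×10^-6 K/W
  R_expanded polystyrene = L/(kA) = 0.150/(0.0361·34.9) = 0.1191 K/W
  R_aerogel blanket = L/(kA) = 0.144/(0.0175·34.9) = 0.2358 K/W
ΣR = 0.001246 + 1.288×10^-6 + 0.1191 + 0.2358 = 0.3561 K/W
Q = ΔT/ΣR = (250 K − 301.9 K)/0.3561 = -145.7 W
From the inner boundary to the expanded polystyrene/aerogel blanket interface, ΣR_partial = 0.1203 K/W.
T_interface = T_in − Q·ΣR_partial = 250 K − (-145.7)(0.1203) = 267.53 K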